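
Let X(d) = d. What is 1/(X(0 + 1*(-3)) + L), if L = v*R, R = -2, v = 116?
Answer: -1/235 ≈ -0.0042553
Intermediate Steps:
L = -232 (L = 116*(-2) = -232)
1/(X(0 + 1*(-3)) + L) = 1/((0 + 1*(-3)) - 232) = 1/((0 - 3) - 232) = 1/(-3 - 232) = 1/(-235) = -1/235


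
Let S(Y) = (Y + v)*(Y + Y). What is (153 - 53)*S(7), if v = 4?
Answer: 15400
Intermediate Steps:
S(Y) = 2*Y*(4 + Y) (S(Y) = (Y + 4)*(Y + Y) = (4 + Y)*(2*Y) = 2*Y*(4 + Y))
(153 - 53)*S(7) = (153 - 53)*(2*7*(4 + 7)) = 100*(2*7*11) = 100*154 = 15400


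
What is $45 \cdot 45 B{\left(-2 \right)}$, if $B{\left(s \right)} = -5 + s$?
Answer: $-14175$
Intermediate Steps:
$45 \cdot 45 B{\left(-2 \right)} = 45 \cdot 45 \left(-5 - 2\right) = 2025 \left(-7\right) = -14175$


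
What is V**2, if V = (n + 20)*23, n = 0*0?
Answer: 211600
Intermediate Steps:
n = 0
V = 460 (V = (0 + 20)*23 = 20*23 = 460)
V**2 = 460**2 = 211600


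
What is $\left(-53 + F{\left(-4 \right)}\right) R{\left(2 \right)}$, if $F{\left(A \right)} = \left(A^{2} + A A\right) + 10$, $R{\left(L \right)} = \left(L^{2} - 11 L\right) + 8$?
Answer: $110$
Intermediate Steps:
$R{\left(L \right)} = 8 + L^{2} - 11 L$
$F{\left(A \right)} = 10 + 2 A^{2}$ ($F{\left(A \right)} = \left(A^{2} + A^{2}\right) + 10 = 2 A^{2} + 10 = 10 + 2 A^{2}$)
$\left(-53 + F{\left(-4 \right)}\right) R{\left(2 \right)} = \left(-53 + \left(10 + 2 \left(-4\right)^{2}\right)\right) \left(8 + 2^{2} - 22\right) = \left(-53 + \left(10 + 2 \cdot 16\right)\right) \left(8 + 4 - 22\right) = \left(-53 + \left(10 + 32\right)\right) \left(-10\right) = \left(-53 + 42\right) \left(-10\right) = \left(-11\right) \left(-10\right) = 110$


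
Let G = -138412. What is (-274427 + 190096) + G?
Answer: -222743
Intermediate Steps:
(-274427 + 190096) + G = (-274427 + 190096) - 138412 = -84331 - 138412 = -222743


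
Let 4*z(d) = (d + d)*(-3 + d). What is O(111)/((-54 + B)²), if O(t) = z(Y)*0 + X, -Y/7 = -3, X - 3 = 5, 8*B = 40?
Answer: 8/2401 ≈ 0.0033319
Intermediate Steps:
B = 5 (B = (⅛)*40 = 5)
X = 8 (X = 3 + 5 = 8)
Y = 21 (Y = -7*(-3) = 21)
z(d) = d*(-3 + d)/2 (z(d) = ((d + d)*(-3 + d))/4 = ((2*d)*(-3 + d))/4 = (2*d*(-3 + d))/4 = d*(-3 + d)/2)
O(t) = 8 (O(t) = ((½)*21*(-3 + 21))*0 + 8 = ((½)*21*18)*0 + 8 = 189*0 + 8 = 0 + 8 = 8)
O(111)/((-54 + B)²) = 8/((-54 + 5)²) = 8/((-49)²) = 8/2401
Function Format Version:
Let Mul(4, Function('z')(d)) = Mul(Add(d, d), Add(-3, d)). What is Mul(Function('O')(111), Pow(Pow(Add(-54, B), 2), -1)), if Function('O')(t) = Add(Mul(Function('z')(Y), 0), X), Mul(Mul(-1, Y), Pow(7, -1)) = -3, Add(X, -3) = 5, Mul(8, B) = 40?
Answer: Rational(8, 2401) ≈ 0.0033319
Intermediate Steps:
B = 5 (B = Mul(Rational(1, 8), 40) = 5)
X = 8 (X = Add(3, 5) = 8)
Y = 21 (Y = Mul(-7, -3) = 21)
Function('z')(d) = Mul(Rational(1, 2), d, Add(-3, d)) (Function('z')(d) = Mul(Rational(1, 4), Mul(Add(d, d), Add(-3, d))) = Mul(Rational(1, 4), Mul(Mul(2, d), Add(-3, d))) = Mul(Rational(1, 4), Mul(2, d, Add(-3, d))) = Mul(Rational(1, 2), d, Add(-3, d)))
Function('O')(t) = 8 (Function('O')(t) = Add(Mul(Mul(Rational(1, 2), 21, Add(-3, 21)), 0), 8) = Add(Mul(Mul(Rational(1, 2), 21, 18), 0), 8) = Add(Mul(189, 0), 8) = Add(0, 8) = 8)
Mul(Function('O')(111), Pow(Pow(Add(-54, B), 2), -1)) = Mul(8, Pow(Pow(Add(-54, 5), 2), -1)) = Mul(8, Pow(Pow(-49, 2), -1)) = Mul(8, Pow(2401, -1)) = Mul(8, Rational(1, 2401)) = Rational(8, 2401)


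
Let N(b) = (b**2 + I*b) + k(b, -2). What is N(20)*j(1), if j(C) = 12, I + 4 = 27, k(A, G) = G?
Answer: 10296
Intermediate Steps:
I = 23 (I = -4 + 27 = 23)
N(b) = -2 + b**2 + 23*b (N(b) = (b**2 + 23*b) - 2 = -2 + b**2 + 23*b)
N(20)*j(1) = (-2 + 20**2 + 23*20)*12 = (-2 + 400 + 460)*12 = 858*12 = 10296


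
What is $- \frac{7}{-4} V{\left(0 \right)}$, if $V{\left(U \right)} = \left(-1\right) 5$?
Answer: $- \frac{35}{4} \approx -8.75$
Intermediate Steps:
$V{\left(U \right)} = -5$
$- \frac{7}{-4} V{\left(0 \right)} = - \frac{7}{-4} \left(-5\right) = \left(-7\right) \left(- \frac{1}{4}\right) \left(-5\right) = \frac{7}{4} \left(-5\right) = - \frac{35}{4}$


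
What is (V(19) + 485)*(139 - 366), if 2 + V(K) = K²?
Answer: -191588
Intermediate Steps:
V(K) = -2 + K²
(V(19) + 485)*(139 - 366) = ((-2 + 19²) + 485)*(139 - 366) = ((-2 + 361) + 485)*(-227) = (359 + 485)*(-227) = 844*(-227) = -191588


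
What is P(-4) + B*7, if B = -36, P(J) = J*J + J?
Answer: -240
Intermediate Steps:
P(J) = J + J² (P(J) = J² + J = J + J²)
P(-4) + B*7 = -4*(1 - 4) - 36*7 = -4*(-3) - 252 = 12 - 252 = -240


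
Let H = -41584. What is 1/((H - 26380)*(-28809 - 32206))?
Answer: 1/4146823460 ≈ 2.4115e-10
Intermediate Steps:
1/((H - 26380)*(-28809 - 32206)) = 1/((-41584 - 26380)*(-28809 - 32206)) = 1/(-67964*(-61015)) = 1/4146823460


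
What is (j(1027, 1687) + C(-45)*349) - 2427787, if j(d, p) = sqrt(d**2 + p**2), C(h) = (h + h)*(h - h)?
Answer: -2427787 + sqrt(3900698) ≈ -2.4258e+6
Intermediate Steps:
C(h) = 0 (C(h) = (2*h)*0 = 0)
(j(1027, 1687) + C(-45)*349) - 2427787 = (sqrt(1027**2 + 1687**2) + 0*349) - 2427787 = (sqrt(1054729 + 2845969) + 0) - 2427787 = (sqrt(3900698) + 0) - 2427787 = sqrt(3900698) - 2427787 = -2427787 + sqrt(3900698)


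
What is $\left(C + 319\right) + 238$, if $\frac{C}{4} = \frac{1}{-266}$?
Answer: $\frac{74079}{133} \approx 556.99$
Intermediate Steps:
$C = - \frac{2}{133}$ ($C = \frac{4}{-266} = 4 \left(- \frac{1}{266}\right) = - \frac{2}{133} \approx -0.015038$)
$\left(C + 319\right) + 238 = \left(- \frac{2}{133} + 319\right) + 238 = \frac{42425}{133} + 238 = \frac{74079}{133}$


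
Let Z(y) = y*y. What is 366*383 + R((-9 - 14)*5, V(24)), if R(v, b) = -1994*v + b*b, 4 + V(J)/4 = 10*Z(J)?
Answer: 530474064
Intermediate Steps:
Z(y) = y**2
V(J) = -16 + 40*J**2 (V(J) = -16 + 4*(10*J**2) = -16 + 40*J**2)
R(v, b) = b**2 - 1994*v (R(v, b) = -1994*v + b**2 = b**2 - 1994*v)
366*383 + R((-9 - 14)*5, V(24)) = 366*383 + ((-16 + 40*24**2)**2 - 1994*(-9 - 14)*5) = 140178 + ((-16 + 40*576)**2 - (-45862)*5) = 140178 + ((-16 + 23040)**2 - 1994*(-115)) = 140178 + (23024**2 + 229310) = 140178 + (530104576 + 229310) = 140178 + 530333886 = 530474064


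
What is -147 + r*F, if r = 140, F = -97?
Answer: -13727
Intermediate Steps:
-147 + r*F = -147 + 140*(-97) = -147 - 13580 = -13727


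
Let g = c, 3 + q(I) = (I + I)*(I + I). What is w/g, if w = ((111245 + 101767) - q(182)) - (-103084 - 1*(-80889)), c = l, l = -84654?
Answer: -17119/14109 ≈ -1.2133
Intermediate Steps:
q(I) = -3 + 4*I² (q(I) = -3 + (I + I)*(I + I) = -3 + (2*I)*(2*I) = -3 + 4*I²)
c = -84654
w = 102714 (w = ((111245 + 101767) - (-3 + 4*182²)) - (-103084 - 1*(-80889)) = (213012 - (-3 + 4*33124)) - (-103084 + 80889) = (213012 - (-3 + 132496)) - 1*(-22195) = (213012 - 1*132493) + 22195 = (213012 - 132493) + 22195 = 80519 + 22195 = 102714)
g = -84654
w/g = 102714/(-84654) = 102714*(-1/84654) = -17119/14109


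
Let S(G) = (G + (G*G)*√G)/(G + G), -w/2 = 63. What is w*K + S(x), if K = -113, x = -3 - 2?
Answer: 28477/2 - 5*I*√5/2 ≈ 14239.0 - 5.5902*I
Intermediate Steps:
x = -5
w = -126 (w = -2*63 = -126)
S(G) = (G + G^(5/2))/(2*G) (S(G) = (G + G²*√G)/((2*G)) = (G + G^(5/2))*(1/(2*G)) = (G + G^(5/2))/(2*G))
w*K + S(x) = -126*(-113) + (½ + (-5)^(3/2)/2) = 14238 + (½ + (-5*I*√5)/2) = 14238 + (½ - 5*I*√5/2) = 28477/2 - 5*I*√5/2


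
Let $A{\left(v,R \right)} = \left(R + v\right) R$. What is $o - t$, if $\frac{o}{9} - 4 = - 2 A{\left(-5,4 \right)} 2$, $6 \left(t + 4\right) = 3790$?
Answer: $- \frac{1343}{3} \approx -447.67$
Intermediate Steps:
$t = \frac{1883}{3}$ ($t = -4 + \frac{1}{6} \cdot 3790 = -4 + \frac{1895}{3} = \frac{1883}{3} \approx 627.67$)
$A{\left(v,R \right)} = R \left(R + v\right)$
$o = 180$ ($o = 36 + 9 - 2 \cdot 4 \left(4 - 5\right) 2 = 36 + 9 - 2 \cdot 4 \left(-1\right) 2 = 36 + 9 \left(-2\right) \left(-4\right) 2 = 36 + 9 \cdot 8 \cdot 2 = 36 + 9 \cdot 16 = 36 + 144 = 180$)
$o - t = 180 - \frac{1883}{3} = - \frac{1343}{3}$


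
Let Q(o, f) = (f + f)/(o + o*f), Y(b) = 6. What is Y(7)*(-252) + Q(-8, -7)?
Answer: -36295/24 ≈ -1512.3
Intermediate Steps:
Q(o, f) = 2*f/(o + f*o) (Q(o, f) = (2*f)/(o + f*o) = 2*f/(o + f*o))
Y(7)*(-252) + Q(-8, -7) = 6*(-252) + 2*(-7)/(-8*(1 - 7)) = -1512 + 2*(-7)*(-1/8)/(-6) = -1512 + 2*(-7)*(-1/8)*(-1/6) = -1512 - 7/24 = -36295/24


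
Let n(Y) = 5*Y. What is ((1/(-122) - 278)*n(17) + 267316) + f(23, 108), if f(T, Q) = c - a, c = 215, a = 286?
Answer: 29720945/122 ≈ 2.4361e+5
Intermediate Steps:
f(T, Q) = -71 (f(T, Q) = 215 - 1*286 = 215 - 286 = -71)
((1/(-122) - 278)*n(17) + 267316) + f(23, 108) = ((1/(-122) - 278)*(5*17) + 267316) - 71 = ((-1/122 - 278)*85 + 267316) - 71 = (-33917/122*85 + 267316) - 71 = (-2882945/122 + 267316) - 71 = 29729607/122 - 71 = 29720945/122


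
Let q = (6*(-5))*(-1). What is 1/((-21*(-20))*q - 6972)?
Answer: 1/5628 ≈ 0.00017768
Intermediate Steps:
q = 30 (q = -30*(-1) = 30)
1/((-21*(-20))*q - 6972) = 1/(-21*(-20)*30 - 6972) = 1/(420*30 - 6972) = 1/(12600 - 6972) = 1/5628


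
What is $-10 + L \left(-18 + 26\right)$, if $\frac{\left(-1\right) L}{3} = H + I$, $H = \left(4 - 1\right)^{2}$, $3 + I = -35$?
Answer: $686$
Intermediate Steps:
$I = -38$ ($I = -3 - 35 = -38$)
$H = 9$ ($H = 3^{2} = 9$)
$L = 87$ ($L = - 3 \left(9 - 38\right) = \left(-3\right) \left(-29\right) = 87$)
$-10 + L \left(-18 + 26\right) = -10 + 87 \left(-18 + 26\right) = -10 + 87 \cdot 8 = -10 + 696 = 686$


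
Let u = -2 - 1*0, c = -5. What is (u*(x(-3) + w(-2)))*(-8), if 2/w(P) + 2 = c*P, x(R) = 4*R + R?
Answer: -236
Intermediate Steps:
u = -2 (u = -2 + 0 = -2)
x(R) = 5*R
w(P) = 2/(-2 - 5*P)
(u*(x(-3) + w(-2)))*(-8) = -2*(5*(-3) + 2/(-2 - 5*(-2)))*(-8) = -2*(-15 + 2/(-2 + 10))*(-8) = -2*(-15 + 2/8)*(-8) = -2*(-15 + 2*(⅛))*(-8) = -2*(-15 + ¼)*(-8) = -2*(-59/4)*(-8) = (59/2)*(-8) = -236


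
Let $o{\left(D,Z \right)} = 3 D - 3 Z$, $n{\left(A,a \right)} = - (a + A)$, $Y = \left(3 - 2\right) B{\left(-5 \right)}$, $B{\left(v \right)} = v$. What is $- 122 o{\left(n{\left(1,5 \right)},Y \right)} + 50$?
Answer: $416$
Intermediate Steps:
$Y = -5$ ($Y = \left(3 - 2\right) \left(-5\right) = 1 \left(-5\right) = -5$)
$n{\left(A,a \right)} = - A - a$ ($n{\left(A,a \right)} = - (A + a) = - A - a$)
$o{\left(D,Z \right)} = - 3 Z + 3 D$
$- 122 o{\left(n{\left(1,5 \right)},Y \right)} + 50 = - 122 \left(\left(-3\right) \left(-5\right) + 3 \left(\left(-1\right) 1 - 5\right)\right) + 50 = - 122 \left(15 + 3 \left(-1 - 5\right)\right) + 50 = - 122 \left(15 + 3 \left(-6\right)\right) + 50 = - 122 \left(15 - 18\right) + 50 = \left(-122\right) \left(-3\right) + 50 = 366 + 50 = 416$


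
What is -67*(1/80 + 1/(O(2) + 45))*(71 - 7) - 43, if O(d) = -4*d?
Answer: -39311/185 ≈ -212.49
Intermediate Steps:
-67*(1/80 + 1/(O(2) + 45))*(71 - 7) - 43 = -67*(1/80 + 1/(-4*2 + 45))*(71 - 7) - 43 = -67*(1/80 + 1/(-8 + 45))*64 - 43 = -67*(1/80 + 1/37)*64 - 43 = -7839*64/2960 - 43 = -67*468/185 - 43 = -31356/185 - 43 = -39311/185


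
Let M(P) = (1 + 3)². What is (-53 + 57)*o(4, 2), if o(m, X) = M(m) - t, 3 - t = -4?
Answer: 36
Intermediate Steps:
t = 7 (t = 3 - 1*(-4) = 3 + 4 = 7)
M(P) = 16 (M(P) = 4² = 16)
o(m, X) = 9 (o(m, X) = 16 - 1*7 = 16 - 7 = 9)
(-53 + 57)*o(4, 2) = (-53 + 57)*9 = 4*9 = 36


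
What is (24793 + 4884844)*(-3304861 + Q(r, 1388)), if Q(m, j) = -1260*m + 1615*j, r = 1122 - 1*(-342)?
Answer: -14276640149197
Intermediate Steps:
r = 1464 (r = 1122 + 342 = 1464)
(24793 + 4884844)*(-3304861 + Q(r, 1388)) = (24793 + 4884844)*(-3304861 + (-1260*1464 + 1615*1388)) = 4909637*(-3304861 + (-1844640 + 2241620)) = 4909637*(-3304861 + 396980) = 4909637*(-2907881) = -14276640149197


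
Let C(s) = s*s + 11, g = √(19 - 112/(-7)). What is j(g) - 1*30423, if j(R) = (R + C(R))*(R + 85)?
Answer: -26478 + 131*√35 ≈ -25703.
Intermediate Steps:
g = √35 (g = √(19 - 112*(-⅐)) = √(19 + 16) = √35 ≈ 5.9161)
C(s) = 11 + s² (C(s) = s² + 11 = 11 + s²)
j(R) = (85 + R)*(11 + R + R²) (j(R) = (R + (11 + R²))*(R + 85) = (11 + R + R²)*(85 + R) = (85 + R)*(11 + R + R²))
j(g) - 1*30423 = (935 + (√35)³ + 86*(√35)² + 96*√35) - 1*30423 = (935 + 35*√35 + 86*35 + 96*√35) - 30423 = (935 + 35*√35 + 3010 + 96*√35) - 30423 = (3945 + 131*√35) - 30423 = -26478 + 131*√35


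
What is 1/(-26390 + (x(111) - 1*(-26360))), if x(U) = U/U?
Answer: -1/29 ≈ -0.034483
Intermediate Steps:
x(U) = 1
1/(-26390 + (x(111) - 1*(-26360))) = 1/(-26390 + (1 - 1*(-26360))) = 1/(-26390 + (1 + 26360)) = 1/(-26390 + 26361) = 1/(-29) = -1/29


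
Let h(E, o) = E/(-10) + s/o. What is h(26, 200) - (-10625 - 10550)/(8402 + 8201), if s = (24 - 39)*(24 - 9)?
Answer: -1626847/664120 ≈ -2.4496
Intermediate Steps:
s = -225 (s = -15*15 = -225)
h(E, o) = -225/o - E/10 (h(E, o) = E/(-10) - 225/o = E*(-⅒) - 225/o = -E/10 - 225/o = -225/o - E/10)
h(26, 200) - (-10625 - 10550)/(8402 + 8201) = (-225/200 - ⅒*26) - (-10625 - 10550)/(8402 + 8201) = (-225*1/200 - 13/5) - (-21175)/16603 = (-9/8 - 13/5) - (-21175)/16603 = -149/40 - 1*(-21175/16603) = -149/40 + 21175/16603 = -1626847/664120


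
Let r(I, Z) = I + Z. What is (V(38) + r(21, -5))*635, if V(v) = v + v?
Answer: 58420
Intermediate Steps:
V(v) = 2*v
(V(38) + r(21, -5))*635 = (2*38 + (21 - 5))*635 = (76 + 16)*635 = 92*635 = 58420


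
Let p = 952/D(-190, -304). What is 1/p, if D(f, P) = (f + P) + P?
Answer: -57/68 ≈ -0.83823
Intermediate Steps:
D(f, P) = f + 2*P (D(f, P) = (P + f) + P = f + 2*P)
p = -68/57 (p = 952/(-190 + 2*(-304)) = 952/(-190 - 608) = 952/(-798) = 952*(-1/798) = -68/57 ≈ -1.1930)
1/p = 1/(-68/57) = -57/68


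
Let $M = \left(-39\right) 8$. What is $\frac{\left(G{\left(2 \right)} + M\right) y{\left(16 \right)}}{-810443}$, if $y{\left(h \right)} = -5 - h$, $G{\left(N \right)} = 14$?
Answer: $- \frac{6258}{810443} \approx -0.0077217$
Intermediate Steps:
$M = -312$
$\frac{\left(G{\left(2 \right)} + M\right) y{\left(16 \right)}}{-810443} = \frac{\left(14 - 312\right) \left(-5 - 16\right)}{-810443} = - 298 \left(-5 - 16\right) \left(- \frac{1}{810443}\right) = \left(-298\right) \left(-21\right) \left(- \frac{1}{810443}\right) = 6258 \left(- \frac{1}{810443}\right) = - \frac{6258}{810443}$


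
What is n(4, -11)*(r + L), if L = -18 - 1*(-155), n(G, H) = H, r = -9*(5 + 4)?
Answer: -616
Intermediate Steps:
r = -81 (r = -9*9 = -81)
L = 137 (L = -18 + 155 = 137)
n(4, -11)*(r + L) = -11*(-81 + 137) = -11*56 = -616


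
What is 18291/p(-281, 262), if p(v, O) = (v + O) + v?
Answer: -6097/100 ≈ -60.970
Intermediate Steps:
p(v, O) = O + 2*v (p(v, O) = (O + v) + v = O + 2*v)
18291/p(-281, 262) = 18291/(262 + 2*(-281)) = 18291/(262 - 562) = 18291/(-300) = 18291*(-1/300) = -6097/100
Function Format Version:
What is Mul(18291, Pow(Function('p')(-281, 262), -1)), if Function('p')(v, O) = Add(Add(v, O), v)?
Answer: Rational(-6097, 100) ≈ -60.970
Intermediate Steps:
Function('p')(v, O) = Add(O, Mul(2, v)) (Function('p')(v, O) = Add(Add(O, v), v) = Add(O, Mul(2, v)))
Mul(18291, Pow(Function('p')(-281, 262), -1)) = Mul(18291, Pow(Add(262, Mul(2, -281)), -1)) = Mul(18291, Pow(Add(262, -562), -1)) = Mul(18291, Pow(-300, -1)) = Mul(18291, Rational(-1, 300)) = Rational(-6097, 100)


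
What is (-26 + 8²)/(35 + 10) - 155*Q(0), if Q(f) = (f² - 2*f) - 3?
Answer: 20963/45 ≈ 465.84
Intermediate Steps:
Q(f) = -3 + f² - 2*f
(-26 + 8²)/(35 + 10) - 155*Q(0) = (-26 + 8²)/(35 + 10) - 155*(-3 + 0² - 2*0) = (-26 + 64)/45 - 155*(-3 + 0 + 0) = 38*(1/45) - 155*(-3) = 38/45 + 465 = 20963/45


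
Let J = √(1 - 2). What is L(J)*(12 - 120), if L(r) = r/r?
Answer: -108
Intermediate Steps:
J = I (J = √(-1) = I ≈ 1.0*I)
L(r) = 1
L(J)*(12 - 120) = 1*(12 - 120) = 1*(-108) = -108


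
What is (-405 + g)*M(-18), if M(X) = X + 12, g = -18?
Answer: 2538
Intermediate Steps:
M(X) = 12 + X
(-405 + g)*M(-18) = (-405 - 18)*(12 - 18) = -423*(-6) = 2538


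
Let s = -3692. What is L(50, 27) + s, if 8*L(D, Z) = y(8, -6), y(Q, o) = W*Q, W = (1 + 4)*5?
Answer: -3667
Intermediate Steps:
W = 25 (W = 5*5 = 25)
y(Q, o) = 25*Q
L(D, Z) = 25 (L(D, Z) = (25*8)/8 = (⅛)*200 = 25)
L(50, 27) + s = 25 - 3692 = -3667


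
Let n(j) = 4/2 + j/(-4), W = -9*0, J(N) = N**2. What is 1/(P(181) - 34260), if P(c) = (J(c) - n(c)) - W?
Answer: -4/5823 ≈ -0.00068693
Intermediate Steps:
W = 0
n(j) = 2 - j/4 (n(j) = 4*(1/2) + j*(-1/4) = 2 - j/4)
P(c) = -2 + c**2 + c/4 (P(c) = (c**2 - (2 - c/4)) - 1*0 = (c**2 + (-2 + c/4)) + 0 = (-2 + c**2 + c/4) + 0 = -2 + c**2 + c/4)
1/(P(181) - 34260) = 1/((-2 + 181**2 + (1/4)*181) - 34260) = 1/((-2 + 32761 + 181/4) - 34260) = 1/(131217/4 - 34260) = 1/(-5823/4) = -4/5823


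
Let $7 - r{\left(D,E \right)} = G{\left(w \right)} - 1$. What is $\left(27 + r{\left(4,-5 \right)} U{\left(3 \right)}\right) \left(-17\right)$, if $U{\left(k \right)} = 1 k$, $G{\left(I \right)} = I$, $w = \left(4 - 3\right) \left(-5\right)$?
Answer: $-1122$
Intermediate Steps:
$w = -5$ ($w = 1 \left(-5\right) = -5$)
$U{\left(k \right)} = k$
$r{\left(D,E \right)} = 13$ ($r{\left(D,E \right)} = 7 - \left(-5 - 1\right) = 7 - -6 = 7 + 6 = 13$)
$\left(27 + r{\left(4,-5 \right)} U{\left(3 \right)}\right) \left(-17\right) = \left(27 + 13 \cdot 3\right) \left(-17\right) = \left(27 + 39\right) \left(-17\right) = 66 \left(-17\right) = -1122$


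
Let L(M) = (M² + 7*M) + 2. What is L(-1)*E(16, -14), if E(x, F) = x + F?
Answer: -8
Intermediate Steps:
E(x, F) = F + x
L(M) = 2 + M² + 7*M
L(-1)*E(16, -14) = (2 + (-1)² + 7*(-1))*(-14 + 16) = (2 + 1 - 7)*2 = -4*2 = -8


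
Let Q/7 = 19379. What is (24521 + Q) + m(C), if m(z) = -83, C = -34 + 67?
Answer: 160091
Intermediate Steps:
Q = 135653 (Q = 7*19379 = 135653)
C = 33
(24521 + Q) + m(C) = (24521 + 135653) - 83 = 160174 - 83 = 160091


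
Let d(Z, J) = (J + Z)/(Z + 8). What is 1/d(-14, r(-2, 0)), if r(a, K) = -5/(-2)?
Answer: 12/23 ≈ 0.52174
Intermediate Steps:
r(a, K) = 5/2 (r(a, K) = -5*(-½) = 5/2)
d(Z, J) = (J + Z)/(8 + Z)
1/d(-14, r(-2, 0)) = 1/((5/2 - 14)/(8 - 14)) = 1/(-23/2/(-6)) = 1/(-⅙*(-23/2)) = 1/(23/12) = 12/23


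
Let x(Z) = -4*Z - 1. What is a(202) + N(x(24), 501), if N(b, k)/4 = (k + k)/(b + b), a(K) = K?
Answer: 17590/97 ≈ 181.34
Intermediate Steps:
x(Z) = -1 - 4*Z
N(b, k) = 4*k/b (N(b, k) = 4*((k + k)/(b + b)) = 4*((2*k)/((2*b))) = 4*((2*k)*(1/(2*b))) = 4*(k/b) = 4*k/b)
a(202) + N(x(24), 501) = 202 + 4*501/(-1 - 4*24) = 202 + 4*501/(-1 - 96) = 202 + 4*501/(-97) = 202 + 4*501*(-1/97) = 202 - 2004/97 = 17590/97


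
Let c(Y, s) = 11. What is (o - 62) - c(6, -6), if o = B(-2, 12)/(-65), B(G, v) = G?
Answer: -4743/65 ≈ -72.969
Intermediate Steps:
o = 2/65 (o = -2/(-65) = -2*(-1/65) = 2/65 ≈ 0.030769)
(o - 62) - c(6, -6) = (2/65 - 62) - 1*11 = -4028/65 - 11 = -4743/65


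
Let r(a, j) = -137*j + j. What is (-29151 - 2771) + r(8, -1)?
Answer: -31786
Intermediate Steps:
r(a, j) = -136*j
(-29151 - 2771) + r(8, -1) = (-29151 - 2771) - 136*(-1) = -31922 + 136 = -31786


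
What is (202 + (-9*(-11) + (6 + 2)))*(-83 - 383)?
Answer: -143994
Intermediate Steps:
(202 + (-9*(-11) + (6 + 2)))*(-83 - 383) = (202 + (99 + 8))*(-466) = (202 + 107)*(-466) = 309*(-466) = -143994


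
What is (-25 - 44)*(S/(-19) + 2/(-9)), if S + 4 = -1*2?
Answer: -368/57 ≈ -6.4561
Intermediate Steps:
S = -6 (S = -4 - 1*2 = -4 - 2 = -6)
(-25 - 44)*(S/(-19) + 2/(-9)) = (-25 - 44)*(-6/(-19) + 2/(-9)) = -69*(-6*(-1/19) + 2*(-⅑)) = -69*(6/19 - 2/9) = -69*16/171 = -368/57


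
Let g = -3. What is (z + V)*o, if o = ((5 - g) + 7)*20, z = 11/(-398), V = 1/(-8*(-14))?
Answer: -31275/5572 ≈ -5.6129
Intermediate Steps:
V = 1/112 ≈ 0.0089286
z = -11/398 (z = 11*(-1/398) = -11/398 ≈ -0.027638)
o = 300 (o = ((5 - 1*(-3)) + 7)*20 = ((5 + 3) + 7)*20 = (8 + 7)*20 = 15*20 = 300)
(z + V)*o = (-11/398 + 1/112)*300 = -417/22288*300 = -31275/5572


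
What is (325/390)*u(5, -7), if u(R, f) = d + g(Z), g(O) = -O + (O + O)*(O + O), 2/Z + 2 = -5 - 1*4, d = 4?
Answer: 435/121 ≈ 3.5950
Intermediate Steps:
Z = -2/11 (Z = 2/(-2 + (-5 - 1*4)) = 2/(-2 + (-5 - 4)) = 2/(-2 - 9) = 2/(-11) = 2*(-1/11) = -2/11 ≈ -0.18182)
g(O) = -O + 4*O² (g(O) = -O + (2*O)*(2*O) = -O + 4*O²)
u(R, f) = 522/121 (u(R, f) = 4 - 2*(-1 + 4*(-2/11))/11 = 4 - 2*(-1 - 8/11)/11 = 4 - 2/11*(-19/11) = 4 + 38/121 = 522/121)
(325/390)*u(5, -7) = (325/390)*(522/121) = (325*(1/390))*(522/121) = (⅚)*(522/121) = 435/121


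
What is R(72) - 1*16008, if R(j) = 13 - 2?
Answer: -15997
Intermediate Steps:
R(j) = 11
R(72) - 1*16008 = 11 - 1*16008 = 11 - 16008 = -15997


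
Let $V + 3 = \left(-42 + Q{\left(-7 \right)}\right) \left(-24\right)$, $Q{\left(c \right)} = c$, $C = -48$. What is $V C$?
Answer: $-56304$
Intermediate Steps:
$V = 1173$ ($V = -3 + \left(-42 - 7\right) \left(-24\right) = -3 - -1176 = -3 + 1176 = 1173$)
$V C = 1173 \left(-48\right) = -56304$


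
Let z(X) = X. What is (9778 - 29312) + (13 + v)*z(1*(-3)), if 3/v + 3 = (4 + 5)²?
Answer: -508901/26 ≈ -19573.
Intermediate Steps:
v = 1/26 (v = 3/(-3 + (4 + 5)²) = 3/(-3 + 9²) = 3/(-3 + 81) = 3/78 = 3*(1/78) = 1/26 ≈ 0.038462)
(9778 - 29312) + (13 + v)*z(1*(-3)) = (9778 - 29312) + (13 + 1/26)*(1*(-3)) = -19534 + (339/26)*(-3) = -19534 - 1017/26 = -508901/26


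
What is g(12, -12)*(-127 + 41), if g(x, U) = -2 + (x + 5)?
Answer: -1290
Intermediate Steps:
g(x, U) = 3 + x (g(x, U) = -2 + (5 + x) = 3 + x)
g(12, -12)*(-127 + 41) = (3 + 12)*(-127 + 41) = 15*(-86) = -1290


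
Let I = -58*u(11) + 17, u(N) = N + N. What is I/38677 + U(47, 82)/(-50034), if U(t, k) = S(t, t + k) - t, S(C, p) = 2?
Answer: -20417447/645055006 ≈ -0.031652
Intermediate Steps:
u(N) = 2*N
U(t, k) = 2 - t
I = -1259 (I = -116*11 + 17 = -58*22 + 17 = -1276 + 17 = -1259)
I/38677 + U(47, 82)/(-50034) = -1259/38677 + (2 - 1*47)/(-50034) = -1259*1/38677 + (2 - 47)*(-1/50034) = -1259/38677 - 45*(-1/50034) = -1259/38677 + 15/16678 = -20417447/645055006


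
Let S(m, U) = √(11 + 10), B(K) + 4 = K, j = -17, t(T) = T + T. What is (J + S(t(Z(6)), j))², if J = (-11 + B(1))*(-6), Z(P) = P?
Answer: (84 + √21)² ≈ 7846.9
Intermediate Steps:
t(T) = 2*T
B(K) = -4 + K
S(m, U) = √21
J = 84 (J = (-11 + (-4 + 1))*(-6) = (-11 - 3)*(-6) = -14*(-6) = 84)
(J + S(t(Z(6)), j))² = (84 + √21)²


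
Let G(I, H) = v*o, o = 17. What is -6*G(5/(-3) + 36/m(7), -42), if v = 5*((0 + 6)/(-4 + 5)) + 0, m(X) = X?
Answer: -3060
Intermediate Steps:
v = 30 (v = 5*(6/1) + 0 = 5*(6*1) + 0 = 5*6 + 0 = 30 + 0 = 30)
G(I, H) = 510 (G(I, H) = 30*17 = 510)
-6*G(5/(-3) + 36/m(7), -42) = -6*510 = -3060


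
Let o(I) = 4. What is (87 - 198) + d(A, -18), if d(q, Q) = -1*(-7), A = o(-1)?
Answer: -104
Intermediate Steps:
A = 4
d(q, Q) = 7
(87 - 198) + d(A, -18) = (87 - 198) + 7 = -111 + 7 = -104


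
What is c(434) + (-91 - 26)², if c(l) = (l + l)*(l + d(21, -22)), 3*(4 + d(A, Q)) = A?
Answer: 393005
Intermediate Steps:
d(A, Q) = -4 + A/3
c(l) = 2*l*(3 + l) (c(l) = (l + l)*(l + (-4 + (⅓)*21)) = (2*l)*(l + (-4 + 7)) = (2*l)*(l + 3) = (2*l)*(3 + l) = 2*l*(3 + l))
c(434) + (-91 - 26)² = 2*434*(3 + 434) + (-91 - 26)² = 2*434*437 + (-117)² = 379316 + 13689 = 393005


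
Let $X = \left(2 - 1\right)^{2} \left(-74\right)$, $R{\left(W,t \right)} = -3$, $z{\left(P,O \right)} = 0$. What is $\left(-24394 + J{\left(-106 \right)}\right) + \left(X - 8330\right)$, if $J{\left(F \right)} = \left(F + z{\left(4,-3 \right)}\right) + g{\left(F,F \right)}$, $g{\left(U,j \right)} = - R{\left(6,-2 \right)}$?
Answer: $-32901$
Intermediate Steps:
$g{\left(U,j \right)} = 3$ ($g{\left(U,j \right)} = \left(-1\right) \left(-3\right) = 3$)
$X = -74$ ($X = 1^{2} \left(-74\right) = 1 \left(-74\right) = -74$)
$J{\left(F \right)} = 3 + F$ ($J{\left(F \right)} = \left(F + 0\right) + 3 = F + 3 = 3 + F$)
$\left(-24394 + J{\left(-106 \right)}\right) + \left(X - 8330\right) = \left(-24394 + \left(3 - 106\right)\right) - 8404 = \left(-24394 - 103\right) - 8404 = -24497 - 8404 = -32901$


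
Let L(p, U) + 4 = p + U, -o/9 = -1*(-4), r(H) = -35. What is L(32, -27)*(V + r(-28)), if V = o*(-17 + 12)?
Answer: 145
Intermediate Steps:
o = -36 (o = -(-9)*(-4) = -9*4 = -36)
V = 180 (V = -36*(-17 + 12) = -36*(-5) = 180)
L(p, U) = -4 + U + p (L(p, U) = -4 + (p + U) = -4 + (U + p) = -4 + U + p)
L(32, -27)*(V + r(-28)) = (-4 - 27 + 32)*(180 - 35) = 1*145 = 145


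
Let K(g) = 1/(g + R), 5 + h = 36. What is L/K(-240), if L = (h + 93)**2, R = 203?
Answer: -568912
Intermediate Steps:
h = 31 (h = -5 + 36 = 31)
K(g) = 1/(203 + g) (K(g) = 1/(g + 203) = 1/(203 + g))
L = 15376 (L = (31 + 93)**2 = 124**2 = 15376)
L/K(-240) = 15376/(1/(203 - 240)) = 15376/(1/(-37)) = 15376/(-1/37) = 15376*(-37) = -568912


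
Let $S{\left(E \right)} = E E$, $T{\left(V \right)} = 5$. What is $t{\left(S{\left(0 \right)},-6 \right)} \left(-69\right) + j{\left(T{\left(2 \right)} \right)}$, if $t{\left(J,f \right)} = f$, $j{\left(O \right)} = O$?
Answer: $419$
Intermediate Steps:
$S{\left(E \right)} = E^{2}$
$t{\left(S{\left(0 \right)},-6 \right)} \left(-69\right) + j{\left(T{\left(2 \right)} \right)} = \left(-6\right) \left(-69\right) + 5 = 414 + 5 = 419$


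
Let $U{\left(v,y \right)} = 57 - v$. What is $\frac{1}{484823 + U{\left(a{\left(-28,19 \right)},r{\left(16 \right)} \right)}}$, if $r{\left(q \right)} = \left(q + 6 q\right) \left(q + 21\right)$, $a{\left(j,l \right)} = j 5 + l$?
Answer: $\frac{1}{485001} \approx 2.0618 \cdot 10^{-6}$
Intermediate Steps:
$a{\left(j,l \right)} = l + 5 j$ ($a{\left(j,l \right)} = 5 j + l = l + 5 j$)
$r{\left(q \right)} = 7 q \left(21 + q\right)$
$\frac{1}{484823 + U{\left(a{\left(-28,19 \right)},r{\left(16 \right)} \right)}} = \frac{1}{484823 + \left(57 - \left(19 + 5 \left(-28\right)\right)\right)} = \frac{1}{484823 + \left(57 - \left(19 - 140\right)\right)} = \frac{1}{484823 + \left(57 - -121\right)} = \frac{1}{484823 + \left(57 + 121\right)} = \frac{1}{484823 + 178} = \frac{1}{485001}$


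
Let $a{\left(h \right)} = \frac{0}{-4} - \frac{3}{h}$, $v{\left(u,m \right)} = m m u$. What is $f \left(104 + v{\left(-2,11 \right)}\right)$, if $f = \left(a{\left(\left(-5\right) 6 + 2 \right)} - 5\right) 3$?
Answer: $\frac{28359}{14} \approx 2025.6$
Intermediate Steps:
$v{\left(u,m \right)} = u m^{2}$ ($v{\left(u,m \right)} = m^{2} u = u m^{2}$)
$a{\left(h \right)} = - \frac{3}{h}$ ($a{\left(h \right)} = 0 \left(- \frac{1}{4}\right) - \frac{3}{h} = 0 - \frac{3}{h} = - \frac{3}{h}$)
$f = - \frac{411}{28}$ ($f = \left(- \frac{3}{\left(-5\right) 6 + 2} - 5\right) 3 = \left(- \frac{3}{-30 + 2} - 5\right) 3 = \left(- \frac{3}{-28} - 5\right) 3 = \left(\left(-3\right) \left(- \frac{1}{28}\right) - 5\right) 3 = \left(\frac{3}{28} - 5\right) 3 = \left(- \frac{137}{28}\right) 3 = - \frac{411}{28} \approx -14.679$)
$f \left(104 + v{\left(-2,11 \right)}\right) = - \frac{411 \left(104 - 2 \cdot 11^{2}\right)}{28} = - \frac{411 \left(104 - 242\right)}{28} = \left(- \frac{411}{28}\right) \left(-138\right) = \frac{28359}{14}$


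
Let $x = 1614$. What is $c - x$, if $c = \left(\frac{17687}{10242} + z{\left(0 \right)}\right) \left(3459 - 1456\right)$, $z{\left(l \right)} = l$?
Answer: $\frac{18896473}{10242} \approx 1845.0$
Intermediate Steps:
$c = \frac{35427061}{10242}$ ($c = \left(\frac{17687}{10242} + 0\right) \left(3459 - 1456\right) = \left(17687 \cdot \frac{1}{10242} + 0\right) 2003 = \left(\frac{17687}{10242} + 0\right) 2003 = \frac{17687}{10242} \cdot 2003 = \frac{35427061}{10242} \approx 3459.0$)
$c - x = \frac{35427061}{10242} - 1614 = \frac{18896473}{10242}$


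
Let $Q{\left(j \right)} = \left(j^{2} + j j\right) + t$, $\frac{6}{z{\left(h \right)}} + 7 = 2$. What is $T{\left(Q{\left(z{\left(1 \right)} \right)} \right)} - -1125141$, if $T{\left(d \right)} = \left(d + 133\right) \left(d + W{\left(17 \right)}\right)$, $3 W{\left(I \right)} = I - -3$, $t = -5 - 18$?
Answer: $\frac{2106791977}{1875} \approx 1.1236 \cdot 10^{6}$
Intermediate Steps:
$z{\left(h \right)} = - \frac{6}{5}$ ($z{\left(h \right)} = \frac{6}{-7 + 2} = \frac{6}{-5} = 6 \left(- \frac{1}{5}\right) = - \frac{6}{5}$)
$t = -23$
$W{\left(I \right)} = 1 + \frac{I}{3}$ ($W{\left(I \right)} = \frac{I - -3}{3} = \frac{I + 3}{3} = \frac{3 + I}{3} = 1 + \frac{I}{3}$)
$Q{\left(j \right)} = -23 + 2 j^{2}$ ($Q{\left(j \right)} = \left(j^{2} + j j\right) - 23 = \left(j^{2} + j^{2}\right) - 23 = 2 j^{2} - 23 = -23 + 2 j^{2}$)
$T{\left(d \right)} = \left(133 + d\right) \left(\frac{20}{3} + d\right)$ ($T{\left(d \right)} = \left(d + 133\right) \left(d + \left(1 + \frac{1}{3} \cdot 17\right)\right) = \left(133 + d\right) \left(d + \left(1 + \frac{17}{3}\right)\right) = \left(133 + d\right) \left(d + \frac{20}{3}\right) = \left(133 + d\right) \left(\frac{20}{3} + d\right)$)
$T{\left(Q{\left(z{\left(1 \right)} \right)} \right)} - -1125141 = \left(\frac{2660}{3} + \left(-23 + 2 \left(- \frac{6}{5}\right)^{2}\right)^{2} + \frac{419 \left(-23 + 2 \left(- \frac{6}{5}\right)^{2}\right)}{3}\right) - -1125141 = \left(\frac{2660}{3} + \left(-23 + 2 \cdot \frac{36}{25}\right)^{2} + \frac{419 \left(-23 + 2 \cdot \frac{36}{25}\right)}{3}\right) + 1125141 = \left(\frac{2660}{3} + \left(-23 + \frac{72}{25}\right)^{2} + \frac{419 \left(-23 + \frac{72}{25}\right)}{3}\right) + 1125141 = \left(\frac{2660}{3} + \left(- \frac{503}{25}\right)^{2} + \frac{419}{3} \left(- \frac{503}{25}\right)\right) + 1125141 = \left(\frac{2660}{3} + \frac{253009}{625} - \frac{210757}{75}\right) + 1125141 = - \frac{2847398}{1875} + 1125141 = \frac{2106791977}{1875}$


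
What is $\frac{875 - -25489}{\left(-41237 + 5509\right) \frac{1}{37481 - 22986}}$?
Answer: $- \frac{95536545}{8932} \approx -10696.0$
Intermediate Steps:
$\frac{875 - -25489}{\left(-41237 + 5509\right) \frac{1}{37481 - 22986}} = \frac{875 + 25489}{\left(-35728\right) \frac{1}{14495}} = \frac{26364}{\left(-35728\right) \frac{1}{14495}} = \frac{26364}{- \frac{35728}{14495}} = 26364 \left(- \frac{14495}{35728}\right) = - \frac{95536545}{8932}$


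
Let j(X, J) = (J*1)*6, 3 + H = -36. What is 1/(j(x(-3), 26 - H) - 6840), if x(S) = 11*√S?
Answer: -1/6450 ≈ -0.00015504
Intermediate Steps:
H = -39 (H = -3 - 36 = -39)
j(X, J) = 6*J (j(X, J) = J*6 = 6*J)
1/(j(x(-3), 26 - H) - 6840) = 1/(6*(26 - 1*(-39)) - 6840) = 1/(6*(26 + 39) - 6840) = 1/(6*65 - 6840) = 1/(390 - 6840) = 1/(-6450) = -1/6450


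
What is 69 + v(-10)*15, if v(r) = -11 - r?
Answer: 54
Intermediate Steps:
69 + v(-10)*15 = 69 + (-11 - 1*(-10))*15 = 69 + (-11 + 10)*15 = 69 - 1*15 = 69 - 15 = 54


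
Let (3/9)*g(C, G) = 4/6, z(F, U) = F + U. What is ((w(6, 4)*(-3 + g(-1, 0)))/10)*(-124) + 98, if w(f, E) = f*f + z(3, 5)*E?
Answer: 4706/5 ≈ 941.20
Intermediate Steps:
g(C, G) = 2 (g(C, G) = 3*(4/6) = 3*(4*(⅙)) = 3*(⅔) = 2)
w(f, E) = f² + 8*E (w(f, E) = f*f + (3 + 5)*E = f² + 8*E)
((w(6, 4)*(-3 + g(-1, 0)))/10)*(-124) + 98 = (((6² + 8*4)*(-3 + 2))/10)*(-124) + 98 = (((36 + 32)*(-1))*(⅒))*(-124) + 98 = ((68*(-1))*(⅒))*(-124) + 98 = -68*⅒*(-124) + 98 = -34/5*(-124) + 98 = 4216/5 + 98 = 4706/5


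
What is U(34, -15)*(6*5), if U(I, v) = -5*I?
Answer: -5100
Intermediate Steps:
U(34, -15)*(6*5) = (-5*34)*(6*5) = -170*30 = -5100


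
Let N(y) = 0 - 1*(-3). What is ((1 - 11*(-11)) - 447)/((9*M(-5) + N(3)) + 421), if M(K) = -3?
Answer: -325/397 ≈ -0.81864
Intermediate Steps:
N(y) = 3 (N(y) = 0 + 3 = 3)
((1 - 11*(-11)) - 447)/((9*M(-5) + N(3)) + 421) = ((1 - 11*(-11)) - 447)/((9*(-3) + 3) + 421) = ((1 + 121) - 447)/((-27 + 3) + 421) = (122 - 447)/(-24 + 421) = -325/397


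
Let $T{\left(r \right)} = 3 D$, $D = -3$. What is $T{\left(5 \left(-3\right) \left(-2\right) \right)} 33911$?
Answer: $-305199$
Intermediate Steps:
$T{\left(r \right)} = -9$ ($T{\left(r \right)} = 3 \left(-3\right) = -9$)
$T{\left(5 \left(-3\right) \left(-2\right) \right)} 33911 = \left(-9\right) 33911 = -305199$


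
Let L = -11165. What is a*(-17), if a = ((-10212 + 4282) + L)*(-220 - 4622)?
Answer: -1407157830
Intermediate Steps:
a = 82773990 (a = ((-10212 + 4282) - 11165)*(-220 - 4622) = (-5930 - 11165)*(-4842) = -17095*(-4842) = 82773990)
a*(-17) = 82773990*(-17) = -1407157830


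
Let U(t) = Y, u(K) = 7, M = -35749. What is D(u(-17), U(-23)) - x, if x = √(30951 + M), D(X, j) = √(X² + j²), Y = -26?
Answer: 5*√29 - I*√4798 ≈ 26.926 - 69.268*I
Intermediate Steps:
U(t) = -26
x = I*√4798 (x = √(30951 - 35749) = √(-4798) = I*√4798 ≈ 69.268*I)
D(u(-17), U(-23)) - x = √(7² + (-26)²) - I*√4798 = √(49 + 676) - I*√4798 = √725 - I*√4798 = 5*√29 - I*√4798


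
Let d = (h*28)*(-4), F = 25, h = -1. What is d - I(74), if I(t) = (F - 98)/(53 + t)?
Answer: 14297/127 ≈ 112.57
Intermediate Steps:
d = 112 (d = -1*28*(-4) = -28*(-4) = 112)
I(t) = -73/(53 + t) (I(t) = (25 - 98)/(53 + t) = -73/(53 + t))
d - I(74) = 112 - (-73)/(53 + 74) = 112 - (-73)/127 = 112 - 1*(-73/127) = 112 + 73/127 = 14297/127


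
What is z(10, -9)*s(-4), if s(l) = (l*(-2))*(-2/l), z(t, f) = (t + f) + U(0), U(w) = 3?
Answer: 16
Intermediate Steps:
z(t, f) = 3 + f + t (z(t, f) = (t + f) + 3 = (f + t) + 3 = 3 + f + t)
s(l) = 4 (s(l) = (-2*l)*(-2/l) = 4)
z(10, -9)*s(-4) = (3 - 9 + 10)*4 = 4*4 = 16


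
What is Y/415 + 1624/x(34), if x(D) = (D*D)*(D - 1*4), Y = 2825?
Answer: 2466124/359805 ≈ 6.8541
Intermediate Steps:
x(D) = D²*(-4 + D) (x(D) = D²*(D - 4) = D²*(-4 + D))
Y/415 + 1624/x(34) = 2825/415 + 1624/((34²*(-4 + 34))) = 2825*(1/415) + 1624/((1156*30)) = 565/83 + 1624/34680 = 565/83 + 1624*(1/34680) = 565/83 + 203/4335 = 2466124/359805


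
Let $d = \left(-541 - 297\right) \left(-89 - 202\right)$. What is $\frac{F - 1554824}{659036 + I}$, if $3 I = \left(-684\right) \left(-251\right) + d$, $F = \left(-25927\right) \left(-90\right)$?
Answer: $\frac{389303}{398775} \approx 0.97625$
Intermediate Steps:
$F = 2333430$
$d = 243858$ ($d = \left(-838\right) \left(-291\right) = 243858$)
$I = 138514$ ($I = \frac{\left(-684\right) \left(-251\right) + 243858}{3} = \frac{171684 + 243858}{3} = \frac{1}{3} \cdot 415542 = 138514$)
$\frac{F - 1554824}{659036 + I} = \frac{2333430 - 1554824}{659036 + 138514} = \frac{778606}{797550} = 778606 \cdot \frac{1}{797550} = \frac{389303}{398775}$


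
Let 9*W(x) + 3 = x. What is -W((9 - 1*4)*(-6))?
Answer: 11/3 ≈ 3.6667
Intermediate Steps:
W(x) = -1/3 + x/9
-W((9 - 1*4)*(-6)) = -(-1/3 + ((9 - 1*4)*(-6))/9) = -(-1/3 + ((9 - 4)*(-6))/9) = -(-1/3 + (5*(-6))/9) = -(-1/3 + (1/9)*(-30)) = -(-1/3 - 10/3) = -1*(-11/3) = 11/3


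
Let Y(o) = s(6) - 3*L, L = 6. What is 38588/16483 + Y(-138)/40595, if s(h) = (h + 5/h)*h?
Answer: 68124303/29092495 ≈ 2.3416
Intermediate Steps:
s(h) = h*(h + 5/h)
Y(o) = 23 (Y(o) = (5 + 6**2) - 3*6 = (5 + 36) - 18 = 41 - 18 = 23)
38588/16483 + Y(-138)/40595 = 38588/16483 + 23/40595 = 38588*(1/16483) + 23*(1/40595) = 38588/16483 + 1/1765 = 68124303/29092495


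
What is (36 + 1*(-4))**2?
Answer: 1024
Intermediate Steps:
(36 + 1*(-4))**2 = (36 - 4)**2 = 32**2 = 1024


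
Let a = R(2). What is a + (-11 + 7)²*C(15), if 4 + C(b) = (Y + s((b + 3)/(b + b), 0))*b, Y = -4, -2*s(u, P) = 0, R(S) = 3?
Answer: -1021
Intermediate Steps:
a = 3
s(u, P) = 0 (s(u, P) = -½*0 = 0)
C(b) = -4 - 4*b (C(b) = -4 + (-4 + 0)*b = -4 - 4*b)
a + (-11 + 7)²*C(15) = 3 + (-11 + 7)²*(-4 - 4*15) = 3 + (-4)²*(-4 - 60) = 3 + 16*(-64) = 3 - 1024 = -1021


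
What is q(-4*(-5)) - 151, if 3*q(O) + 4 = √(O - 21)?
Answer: -457/3 + I/3 ≈ -152.33 + 0.33333*I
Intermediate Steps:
q(O) = -4/3 + √(-21 + O)/3 (q(O) = -4/3 + √(O - 21)/3 = -4/3 + √(-21 + O)/3)
q(-4*(-5)) - 151 = (-4/3 + √(-21 - 4*(-5))/3) - 151 = (-4/3 + √(-21 + 20)/3) - 151 = (-4/3 + √(-1)/3) - 151 = (-4/3 + I/3) - 151 = -457/3 + I/3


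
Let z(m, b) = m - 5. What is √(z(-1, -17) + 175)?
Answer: 13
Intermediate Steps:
z(m, b) = -5 + m
√(z(-1, -17) + 175) = √((-5 - 1) + 175) = √(-6 + 175) = √169 = 13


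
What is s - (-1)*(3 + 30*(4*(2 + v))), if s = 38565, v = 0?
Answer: 38808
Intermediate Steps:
s - (-1)*(3 + 30*(4*(2 + v))) = 38565 - (-1)*(3 + 30*(4*(2 + 0))) = 38565 - (-1)*(3 + 30*(4*2)) = 38565 - (-1)*(3 + 30*8) = 38565 - (-1)*(3 + 240) = 38565 - (-1)*243 = 38565 - 1*(-243) = 38565 + 243 = 38808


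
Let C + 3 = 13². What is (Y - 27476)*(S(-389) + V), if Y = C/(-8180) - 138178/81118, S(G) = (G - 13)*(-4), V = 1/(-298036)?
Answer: -2184469918958997095729/49440092287160 ≈ -4.4184e+7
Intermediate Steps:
V = -1/298036 ≈ -3.3553e-6
S(G) = 52 - 4*G (S(G) = (-13 + G)*(-4) = 52 - 4*G)
C = 166 (C = -3 + 13² = -3 + 169 = 166)
Y = -285940407/165886310 (Y = 166/(-8180) - 138178/81118 = 166*(-1/8180) - 138178*1/81118 = -83/4090 - 69089/40559 = -285940407/165886310 ≈ -1.7237)
(Y - 27476)*(S(-389) + V) = (-285940407/165886310 - 27476)*((52 - 4*(-389)) - 1/298036) = -4558178193967*((52 + 1556) - 1/298036)/165886310 = -4558178193967*(1608 - 1/298036)/165886310 = -4558178193967/165886310*479241887/298036 = -2184469918958997095729/49440092287160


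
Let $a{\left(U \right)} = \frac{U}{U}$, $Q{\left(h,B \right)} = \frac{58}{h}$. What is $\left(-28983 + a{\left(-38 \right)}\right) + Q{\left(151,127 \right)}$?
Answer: $- \frac{4376224}{151} \approx -28982.0$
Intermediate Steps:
$a{\left(U \right)} = 1$
$\left(-28983 + a{\left(-38 \right)}\right) + Q{\left(151,127 \right)} = \left(-28983 + 1\right) + \frac{58}{151} = -28982 + 58 \cdot \frac{1}{151} = -28982 + \frac{58}{151} = - \frac{4376224}{151}$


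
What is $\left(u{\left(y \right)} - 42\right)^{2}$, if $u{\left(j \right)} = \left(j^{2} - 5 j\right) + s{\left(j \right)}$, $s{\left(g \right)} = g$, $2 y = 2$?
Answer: $2025$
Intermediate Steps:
$y = 1$ ($y = \frac{1}{2} \cdot 2 = 1$)
$u{\left(j \right)} = j^{2} - 4 j$ ($u{\left(j \right)} = \left(j^{2} - 5 j\right) + j = j^{2} - 4 j$)
$\left(u{\left(y \right)} - 42\right)^{2} = \left(1 \left(-4 + 1\right) - 42\right)^{2} = \left(1 \left(-3\right) - 42\right)^{2} = \left(-3 - 42\right)^{2} = \left(-45\right)^{2} = 2025$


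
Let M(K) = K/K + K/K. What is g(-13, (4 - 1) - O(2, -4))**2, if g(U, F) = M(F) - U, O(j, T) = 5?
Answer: 225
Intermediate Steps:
M(K) = 2 (M(K) = 1 + 1 = 2)
g(U, F) = 2 - U
g(-13, (4 - 1) - O(2, -4))**2 = (2 - 1*(-13))**2 = (2 + 13)**2 = 15**2 = 225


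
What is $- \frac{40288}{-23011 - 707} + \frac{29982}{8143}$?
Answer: $\frac{519589130}{96567837} \approx 5.3806$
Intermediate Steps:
$- \frac{40288}{-23011 - 707} + \frac{29982}{8143} = - \frac{40288}{-23718} + 29982 \cdot \frac{1}{8143} = \left(-40288\right) \left(- \frac{1}{23718}\right) + \frac{29982}{8143} = \frac{20144}{11859} + \frac{29982}{8143} = \frac{519589130}{96567837}$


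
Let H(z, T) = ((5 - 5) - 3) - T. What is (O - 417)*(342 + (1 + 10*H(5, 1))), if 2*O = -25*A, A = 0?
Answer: -126351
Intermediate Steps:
H(z, T) = -3 - T (H(z, T) = (0 - 3) - T = -3 - T)
O = 0 (O = (-25*0)/2 = (½)*0 = 0)
(O - 417)*(342 + (1 + 10*H(5, 1))) = (0 - 417)*(342 + (1 + 10*(-3 - 1*1))) = -417*(342 + (1 + 10*(-3 - 1))) = -417*(342 + (1 + 10*(-4))) = -417*(342 + (1 - 40)) = -417*(342 - 39) = -417*303 = -126351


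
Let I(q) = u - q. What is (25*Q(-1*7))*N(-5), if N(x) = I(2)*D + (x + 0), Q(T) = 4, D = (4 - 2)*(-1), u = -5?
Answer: 900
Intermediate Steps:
D = -2 (D = 2*(-1) = -2)
I(q) = -5 - q
N(x) = 14 + x (N(x) = (-5 - 1*2)*(-2) + (x + 0) = (-5 - 2)*(-2) + x = -7*(-2) + x = 14 + x)
(25*Q(-1*7))*N(-5) = (25*4)*(14 - 5) = 100*9 = 900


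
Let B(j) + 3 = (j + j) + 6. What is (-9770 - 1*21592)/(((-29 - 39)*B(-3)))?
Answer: -5227/34 ≈ -153.74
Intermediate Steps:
B(j) = 3 + 2*j (B(j) = -3 + ((j + j) + 6) = -3 + (2*j + 6) = -3 + (6 + 2*j) = 3 + 2*j)
(-9770 - 1*21592)/(((-29 - 39)*B(-3))) = (-9770 - 1*21592)/(((-29 - 39)*(3 + 2*(-3)))) = (-9770 - 21592)/((-68*(3 - 6))) = -31362/((-68*(-3))) = -31362/204 = -31362*1/204 = -5227/34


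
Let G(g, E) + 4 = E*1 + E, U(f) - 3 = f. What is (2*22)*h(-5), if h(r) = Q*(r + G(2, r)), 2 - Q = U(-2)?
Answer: -836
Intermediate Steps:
U(f) = 3 + f
G(g, E) = -4 + 2*E (G(g, E) = -4 + (E*1 + E) = -4 + (E + E) = -4 + 2*E)
Q = 1 (Q = 2 - (3 - 2) = 2 - 1*1 = 2 - 1 = 1)
h(r) = -4 + 3*r (h(r) = 1*(r + (-4 + 2*r)) = 1*(-4 + 3*r) = -4 + 3*r)
(2*22)*h(-5) = (2*22)*(-4 + 3*(-5)) = 44*(-4 - 15) = 44*(-19) = -836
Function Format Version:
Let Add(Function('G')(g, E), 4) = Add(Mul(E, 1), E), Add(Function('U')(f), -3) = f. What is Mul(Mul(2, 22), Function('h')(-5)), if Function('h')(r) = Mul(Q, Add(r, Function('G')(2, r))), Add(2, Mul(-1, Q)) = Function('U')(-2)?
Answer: -836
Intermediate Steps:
Function('U')(f) = Add(3, f)
Function('G')(g, E) = Add(-4, Mul(2, E)) (Function('G')(g, E) = Add(-4, Add(Mul(E, 1), E)) = Add(-4, Add(E, E)) = Add(-4, Mul(2, E)))
Q = 1 (Q = Add(2, Mul(-1, Add(3, -2))) = Add(2, Mul(-1, 1)) = Add(2, -1) = 1)
Function('h')(r) = Add(-4, Mul(3, r)) (Function('h')(r) = Mul(1, Add(r, Add(-4, Mul(2, r)))) = Mul(1, Add(-4, Mul(3, r))) = Add(-4, Mul(3, r)))
Mul(Mul(2, 22), Function('h')(-5)) = Mul(Mul(2, 22), Add(-4, Mul(3, -5))) = Mul(44, Add(-4, -15)) = Mul(44, -19) = -836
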